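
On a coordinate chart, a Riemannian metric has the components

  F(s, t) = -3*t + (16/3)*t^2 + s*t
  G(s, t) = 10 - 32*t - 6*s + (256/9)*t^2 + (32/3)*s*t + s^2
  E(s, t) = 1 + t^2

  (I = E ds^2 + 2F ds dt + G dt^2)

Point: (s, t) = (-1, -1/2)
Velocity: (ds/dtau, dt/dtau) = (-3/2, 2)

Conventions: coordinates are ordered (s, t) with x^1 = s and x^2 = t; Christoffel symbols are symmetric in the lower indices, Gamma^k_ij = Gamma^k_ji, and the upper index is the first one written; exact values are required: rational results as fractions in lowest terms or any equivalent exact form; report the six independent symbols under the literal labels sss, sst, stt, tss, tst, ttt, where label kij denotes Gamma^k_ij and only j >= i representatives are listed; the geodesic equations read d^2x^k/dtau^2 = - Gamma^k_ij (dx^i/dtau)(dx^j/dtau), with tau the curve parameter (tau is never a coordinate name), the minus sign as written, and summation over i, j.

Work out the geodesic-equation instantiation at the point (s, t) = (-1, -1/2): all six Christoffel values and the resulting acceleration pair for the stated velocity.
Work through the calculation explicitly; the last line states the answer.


E = 5/4, F = 10/3, G = 409/9 at the point
E_s = 0, E_t = -1, F_s = -1/2, F_t = -28/3, G_s = -40/3, G_t = -640/9
EG - F^2 = 1645/36;  g^inv = (36/1645) * [[409/9, -10/3], [-10/3, 5/4]]
first-kind symbols [ij,l] = (1/2)(d_i g_jl + d_j g_il - d_l g_ij): [ss,s] = E_s/2 = 0, [ss,t] = F_s - E_t/2 = 0, [st,s] = E_t/2 = -1/2, [st,t] = G_s/2 = -20/3, [tt,s] = F_t - G_s/2 = -8/3, [tt,t] = G_t/2 = -320/9
Gamma^s_ij = (G*[ij,s] - F*[ij,t])/(EG - F^2), Gamma^t_ij = (E*[ij,t] - F*[ij,s])/(EG - F^2)
Gamma_sss = 0, Gamma_sst = -18/1645, Gamma_stt = -96/1645, Gamma_tss = 0, Gamma_tst = -48/329, Gamma_ttt = -256/329
d^2s/dtau^2 = -(Gamma_sss*(-3/2)^2 + 2*Gamma_sst*(-3/2)*(2) + Gamma_stt*(2)^2) = 276/1645
d^2t/dtau^2 = -(Gamma_tss*(-3/2)^2 + 2*Gamma_tst*(-3/2)*(2) + Gamma_ttt*(2)^2) = 736/329

Answer: Gamma_sss = 0, Gamma_sst = -18/1645, Gamma_stt = -96/1645, Gamma_tss = 0, Gamma_tst = -48/329, Gamma_ttt = -256/329; accelerations (d^2s/dtau^2, d^2t/dtau^2) = (276/1645, 736/329)


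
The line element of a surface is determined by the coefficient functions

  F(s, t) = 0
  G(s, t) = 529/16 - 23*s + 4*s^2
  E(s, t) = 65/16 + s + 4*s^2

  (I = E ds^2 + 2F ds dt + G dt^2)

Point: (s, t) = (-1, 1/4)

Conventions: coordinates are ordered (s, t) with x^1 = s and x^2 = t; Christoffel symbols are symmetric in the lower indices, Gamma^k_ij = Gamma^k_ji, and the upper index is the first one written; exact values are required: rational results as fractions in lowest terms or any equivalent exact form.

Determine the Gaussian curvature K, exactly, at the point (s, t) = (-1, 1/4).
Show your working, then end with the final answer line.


E = 113/16, F = 0, G = 961/16, EG - F^2 = 108593/256 at the point
E_s = -7, E_t = 0, F_s = 0, F_t = 0, G_s = -31, G_t = 0
E_tt = 0, F_st = 0, G_ss = 8
The intrinsic route: Brioschi's K = (det M1 - det M2)/(EG - F^2)^2.
M1 = [[-E_tt/2 + F_st - G_ss/2, E_s/2, F_s - E_t/2], [F_t - G_s/2, E, F], [G_t/2, F, G]] = [[-4, -7/2, 0], [31/2, 113/16, 0], [0, 0, 961/16]]; det M1 = 12493/8
M2 = [[0, E_t/2, G_s/2], [E_t/2, E, F], [G_s/2, F, G]] = [[0, 0, -31/2], [0, 113/16, 0], [-31/2, 0, 961/16]]; det M2 = -108593/64
det M1 - det M2 = 208537/64; K = 208537/64 / (108593/256)^2 = 7168/395839

Answer: K = 7168/395839


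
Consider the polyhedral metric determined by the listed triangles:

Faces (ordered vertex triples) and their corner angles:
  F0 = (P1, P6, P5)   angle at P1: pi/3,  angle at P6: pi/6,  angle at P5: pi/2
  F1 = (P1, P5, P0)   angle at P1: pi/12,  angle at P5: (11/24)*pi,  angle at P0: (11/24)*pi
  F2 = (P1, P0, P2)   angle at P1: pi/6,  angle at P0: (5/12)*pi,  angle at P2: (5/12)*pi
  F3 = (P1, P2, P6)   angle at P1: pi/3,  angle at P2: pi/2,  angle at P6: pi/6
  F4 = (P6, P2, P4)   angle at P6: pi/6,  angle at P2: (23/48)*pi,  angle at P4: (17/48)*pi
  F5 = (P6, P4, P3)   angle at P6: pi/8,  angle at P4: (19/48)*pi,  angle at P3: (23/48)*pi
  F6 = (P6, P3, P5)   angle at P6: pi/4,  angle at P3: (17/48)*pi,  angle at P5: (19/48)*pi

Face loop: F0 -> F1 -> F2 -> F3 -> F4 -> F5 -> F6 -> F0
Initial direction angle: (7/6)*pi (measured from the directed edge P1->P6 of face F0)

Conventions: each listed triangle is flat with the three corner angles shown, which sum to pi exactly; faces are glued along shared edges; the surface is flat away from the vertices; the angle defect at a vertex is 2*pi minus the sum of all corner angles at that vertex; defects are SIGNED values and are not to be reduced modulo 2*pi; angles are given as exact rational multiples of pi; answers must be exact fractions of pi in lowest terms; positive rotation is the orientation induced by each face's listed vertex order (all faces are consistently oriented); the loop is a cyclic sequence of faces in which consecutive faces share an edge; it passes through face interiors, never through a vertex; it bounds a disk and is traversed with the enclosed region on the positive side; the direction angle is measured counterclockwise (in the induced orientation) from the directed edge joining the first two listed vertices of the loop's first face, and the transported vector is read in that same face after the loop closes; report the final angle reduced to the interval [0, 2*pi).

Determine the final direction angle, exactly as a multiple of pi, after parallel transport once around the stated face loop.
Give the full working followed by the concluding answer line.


enclosed vertex P1: corner angles sum to (11/12)*pi, defect = 2*pi - (11/12)*pi = (13/12)*pi
enclosed vertex P6: corner angles sum to (7/8)*pi, defect = 2*pi - (7/8)*pi = (9/8)*pi
the rotation equals the total enclosed defect, so the final angle is initial + defects (mod 2*pi)
final angle = (7/6)*pi + (53/24)*pi = (11/8)*pi (mod 2*pi)

Answer: final direction angle = (11/8)*pi


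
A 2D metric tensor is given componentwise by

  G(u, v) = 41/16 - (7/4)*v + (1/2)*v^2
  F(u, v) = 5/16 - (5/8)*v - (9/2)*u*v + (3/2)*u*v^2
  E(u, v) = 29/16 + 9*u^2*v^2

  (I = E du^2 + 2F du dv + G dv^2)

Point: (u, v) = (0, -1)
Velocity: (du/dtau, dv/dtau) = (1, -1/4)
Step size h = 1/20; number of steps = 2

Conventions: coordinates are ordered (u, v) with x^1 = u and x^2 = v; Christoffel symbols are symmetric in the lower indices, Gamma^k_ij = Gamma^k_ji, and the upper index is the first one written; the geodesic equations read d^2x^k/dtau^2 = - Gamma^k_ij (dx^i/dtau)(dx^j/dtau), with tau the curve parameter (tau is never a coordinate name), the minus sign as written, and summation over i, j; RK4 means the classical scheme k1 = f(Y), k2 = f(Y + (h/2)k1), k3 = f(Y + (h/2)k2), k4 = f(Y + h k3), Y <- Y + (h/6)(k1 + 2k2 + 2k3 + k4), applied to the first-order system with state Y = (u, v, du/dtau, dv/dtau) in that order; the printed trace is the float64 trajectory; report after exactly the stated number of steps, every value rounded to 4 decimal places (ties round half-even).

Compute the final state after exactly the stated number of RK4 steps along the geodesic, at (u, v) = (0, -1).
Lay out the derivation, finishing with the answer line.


f(Y) = (du/dtau, dv/dtau, -Gamma^u_ij Y'^i Y'^j, -Gamma^v_ij Y'^i Y'^j) with the Gammas evaluated at the stage position; h = 0.050000; intermediate values shown to 6 dp
step 0: u = 0.0000, v = -1.0000, du/dtau = 1.0000, dv/dtau = -0.2500
step 1:
  k1: at (u, v) = (0.000000, -1.000000), (du/dtau, dv/dtau) = (1.000000, -0.250000); Gamma_uuu = -0.717131, Gamma_uuv = 0.000000, Gamma_uvv = -0.219124, Gamma_vuu = 1.386454, Gamma_vuv = 0.000000, Gamma_vvv = -0.243028; k1 = (1.000000, -0.250000, 0.730827, -1.371265)
  k2: at (u, v) = (0.025000, -1.006250), (du/dtau, dv/dtau) = (1.018271, -0.284282); Gamma_uuu = -0.726529, Gamma_uuv = -0.003603, Gamma_uvv = -0.319031, Gamma_vuu = 1.417557, Gamma_vuv = 0.000815, Gamma_vvv = -0.213172; k2 = (1.018271, -0.284282, 0.777017, -1.452130)
  k3: at (u, v) = (0.025457, -1.007107), (du/dtau, dv/dtau) = (1.019425, -0.286303); Gamma_uuu = -0.727492, Gamma_uuv = -0.003742, Gamma_uvv = -0.320916, Gamma_vuu = 1.418981, Gamma_vuv = 0.000849, Gamma_vvv = -0.212500; k3 = (1.019425, -0.286303, 0.780151, -1.456731)
  k4: at (u, v) = (0.050971, -1.014315), (du/dtau, dv/dtau) = (1.039008, -0.322837); Gamma_uuu = -0.739786, Gamma_uuv = -0.015702, Gamma_uvv = -0.431100, Gamma_vuu = 1.455463, Gamma_vuv = 0.004070, Gamma_vvv = -0.173112; k4 = (1.039008, -0.322837, 0.833023, -1.550453)
  Y <- Y + (h/6)(k1 + 2k2 + 2k3 + k4): u = 0.0510, v = -1.0143, du/dtau = 1.0390, dv/dtau = -0.3228
step 2:
  k1: at (u, v) = (0.050953, -1.014283), (du/dtau, dv/dtau) = (1.038985, -0.322829); Gamma_uuu = -0.739747, Gamma_uuv = -0.015690, Gamma_uvv = -0.431018, Gamma_vuu = 1.455405, Gamma_vuv = 0.004067, Gamma_vvv = -0.173146; k1 = (1.038985, -0.322829, 0.832945, -1.550322)
  k2: at (u, v) = (0.076928, -1.022354), (du/dtau, dv/dtau) = (1.059809, -0.361587); Gamma_uuu = -0.755968, Gamma_uuv = -0.037528, Gamma_uvv = -0.552440, Gamma_vuu = 1.497851, Gamma_vuv = 0.010979, Gamma_vvv = -0.122768; k2 = (1.059809, -0.361587, 0.892566, -1.657912)
  k3: at (u, v) = (0.077449, -1.023323), (du/dtau, dv/dtau) = (1.061299, -0.364276); Gamma_uuu = -0.757218, Gamma_uuv = -0.038112, Gamma_uvv = -0.555072, Gamma_vuu = 1.499739, Gamma_vuv = 0.011178, Gamma_vvv = -0.121532; k3 = (1.061299, -0.364276, 0.897084, -1.664469)
  k4: at (u, v) = (0.104018, -1.032497), (du/dtau, dv/dtau) = (1.083839, -0.406052); Gamma_uuu = -0.779365, Gamma_uuv = -0.072372, Gamma_uvv = -0.690375, Gamma_vuu = 1.549984, Gamma_vuv = 0.023730, Gamma_vvv = -0.057424; k4 = (1.083839, -0.406052, 0.965652, -1.790423)
  Y <- Y + (h/6)(k1 + 2k2 + 2k3 + k4): u = 0.1040, v = -1.0325, du/dtau = 1.0838, dv/dtau = -0.4060

Answer: u = 0.1040, v = -1.0325, du/dtau = 1.0838, dv/dtau = -0.4060


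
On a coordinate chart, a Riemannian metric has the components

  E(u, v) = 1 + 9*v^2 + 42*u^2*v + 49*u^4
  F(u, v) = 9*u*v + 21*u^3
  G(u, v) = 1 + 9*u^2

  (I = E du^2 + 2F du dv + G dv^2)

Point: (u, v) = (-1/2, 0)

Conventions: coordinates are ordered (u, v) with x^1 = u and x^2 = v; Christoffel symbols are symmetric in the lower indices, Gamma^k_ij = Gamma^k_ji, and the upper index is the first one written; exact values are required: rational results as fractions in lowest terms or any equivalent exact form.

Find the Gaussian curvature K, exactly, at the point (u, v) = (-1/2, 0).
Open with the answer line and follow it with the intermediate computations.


Answer: K = -2304/10201

E = 65/16, F = -21/8, G = 13/4, EG - F^2 = 101/16 at the point
E_u = -49/2, E_v = 21/2, F_u = 63/4, F_v = -9/2, G_u = -9, G_v = 0
E_vv = 18, F_uv = 9, G_uu = 18
By Brioschi, K is (det M1 - det M2) divided by (EG - F^2) squared.
M1 = [[-E_vv/2 + F_uv - G_uu/2, E_u/2, F_u - E_v/2], [F_v - G_u/2, E, F], [G_v/2, F, G]] = [[-9, -49/4, 21/2], [0, 65/16, -21/8], [0, -21/8, 13/4]]; det M1 = -909/16
M2 = [[0, E_v/2, G_u/2], [E_v/2, E, F], [G_u/2, F, G]] = [[0, 21/4, -9/2], [21/4, 65/16, -21/8], [-9/2, -21/8, 13/4]]; det M2 = -765/16
det M1 - det M2 = -9; K = -9 / (101/16)^2 = -2304/10201


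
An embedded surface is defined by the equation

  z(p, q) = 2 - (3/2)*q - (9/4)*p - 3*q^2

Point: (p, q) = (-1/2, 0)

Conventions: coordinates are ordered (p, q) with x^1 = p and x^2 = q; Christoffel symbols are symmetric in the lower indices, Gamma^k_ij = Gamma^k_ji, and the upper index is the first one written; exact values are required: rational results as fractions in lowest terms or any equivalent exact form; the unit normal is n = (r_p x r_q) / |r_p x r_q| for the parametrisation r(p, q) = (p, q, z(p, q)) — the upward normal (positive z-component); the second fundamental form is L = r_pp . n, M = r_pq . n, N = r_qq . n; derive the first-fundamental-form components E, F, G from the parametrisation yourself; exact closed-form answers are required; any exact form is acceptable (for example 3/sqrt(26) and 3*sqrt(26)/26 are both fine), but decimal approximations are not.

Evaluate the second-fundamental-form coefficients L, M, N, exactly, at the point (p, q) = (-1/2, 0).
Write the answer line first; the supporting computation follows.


Answer: L = 0, M = 0, N = -24*sqrt(133)/133

z_p = -9/4, z_q = -3/2, z_pp = 0, z_pq = 0, z_qq = -6
E = 97/16, F = 27/8, G = 13/4; answer radicand W^2 = 133/16
unnormalised second-form numerators: l = 0, m = 0, n = -6; L = l/sqrt(133/16), and similarly M = m/sqrt(W^2), N = n/sqrt(W^2)


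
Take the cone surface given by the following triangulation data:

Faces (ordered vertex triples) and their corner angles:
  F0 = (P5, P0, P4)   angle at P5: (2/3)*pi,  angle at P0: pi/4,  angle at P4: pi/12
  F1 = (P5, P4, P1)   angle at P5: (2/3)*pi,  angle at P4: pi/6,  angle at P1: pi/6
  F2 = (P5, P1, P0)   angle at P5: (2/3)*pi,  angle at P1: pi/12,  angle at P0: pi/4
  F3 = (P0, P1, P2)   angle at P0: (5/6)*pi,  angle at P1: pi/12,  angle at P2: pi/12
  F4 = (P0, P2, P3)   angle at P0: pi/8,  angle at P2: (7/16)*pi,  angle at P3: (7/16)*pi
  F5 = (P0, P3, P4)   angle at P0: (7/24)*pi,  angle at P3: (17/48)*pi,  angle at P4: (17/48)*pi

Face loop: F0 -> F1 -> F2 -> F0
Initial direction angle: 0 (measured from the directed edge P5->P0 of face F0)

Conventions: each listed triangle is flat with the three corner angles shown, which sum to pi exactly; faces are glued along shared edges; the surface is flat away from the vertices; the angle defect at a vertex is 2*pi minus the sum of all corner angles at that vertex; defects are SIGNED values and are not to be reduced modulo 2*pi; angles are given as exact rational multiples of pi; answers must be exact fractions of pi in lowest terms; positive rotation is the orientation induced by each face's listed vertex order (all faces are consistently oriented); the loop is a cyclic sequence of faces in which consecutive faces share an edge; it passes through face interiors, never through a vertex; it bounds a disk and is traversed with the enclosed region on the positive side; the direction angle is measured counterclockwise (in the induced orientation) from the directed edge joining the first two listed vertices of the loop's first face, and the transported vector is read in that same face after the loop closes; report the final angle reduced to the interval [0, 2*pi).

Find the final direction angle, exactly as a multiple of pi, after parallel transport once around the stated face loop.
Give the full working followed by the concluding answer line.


enclosed vertex P5: corner angles sum to 2*pi, defect = 2*pi - 2*pi = 0
final direction = starting direction + enclosed defect total, reduced mod 2*pi (induced orientation)
final angle = 0 + 0 = 0 (mod 2*pi)

Answer: final direction angle = 0


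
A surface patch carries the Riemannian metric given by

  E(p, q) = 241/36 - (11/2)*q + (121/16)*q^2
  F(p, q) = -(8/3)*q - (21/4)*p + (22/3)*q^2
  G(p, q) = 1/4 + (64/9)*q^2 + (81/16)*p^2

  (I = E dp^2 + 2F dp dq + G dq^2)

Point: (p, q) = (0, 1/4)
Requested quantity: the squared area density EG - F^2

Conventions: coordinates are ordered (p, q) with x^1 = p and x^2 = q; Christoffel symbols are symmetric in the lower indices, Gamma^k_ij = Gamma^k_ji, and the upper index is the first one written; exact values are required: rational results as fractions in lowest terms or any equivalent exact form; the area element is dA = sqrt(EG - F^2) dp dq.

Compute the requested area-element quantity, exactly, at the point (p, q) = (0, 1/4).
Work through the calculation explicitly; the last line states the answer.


E = 13345/2304, F = -5/24, G = 25/36; EG - F^2 = 330025/82944

Answer: EG - F^2 = 330025/82944


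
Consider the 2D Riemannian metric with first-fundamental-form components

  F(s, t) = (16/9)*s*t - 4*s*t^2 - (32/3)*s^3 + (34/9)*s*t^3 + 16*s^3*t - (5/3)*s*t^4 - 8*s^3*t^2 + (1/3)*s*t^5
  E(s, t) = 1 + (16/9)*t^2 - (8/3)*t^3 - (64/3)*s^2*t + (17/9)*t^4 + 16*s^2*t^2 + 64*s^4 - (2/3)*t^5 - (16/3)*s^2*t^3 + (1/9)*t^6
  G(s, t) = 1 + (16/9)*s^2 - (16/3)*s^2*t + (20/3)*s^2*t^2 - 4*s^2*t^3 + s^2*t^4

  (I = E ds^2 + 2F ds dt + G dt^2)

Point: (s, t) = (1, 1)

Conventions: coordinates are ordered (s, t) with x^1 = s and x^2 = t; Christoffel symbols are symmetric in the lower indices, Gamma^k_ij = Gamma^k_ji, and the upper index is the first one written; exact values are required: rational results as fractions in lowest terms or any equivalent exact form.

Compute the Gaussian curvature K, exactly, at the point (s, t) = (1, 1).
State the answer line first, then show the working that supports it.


Answer: K = -9/244036

E = 493/9, F = -22/9, G = 10/9, EG - F^2 = 494/9 at the point
E_s = 704/3, E_t = -44/9, F_s = -70/9, F_t = 1/9, G_s = 2/9, G_t = 0
E_tt = 2/9, F_st = 1/9, G_ss = 2/9
By Brioschi, K is (det M1 - det M2) divided by (EG - F^2) squared.
M1 = [[-E_tt/2 + F_st - G_ss/2, E_s/2, F_s - E_t/2], [F_t - G_s/2, E, F], [G_t/2, F, G]] = [[-1/9, 352/3, -16/3], [0, 493/9, -22/9], [0, -22/9, 10/9]]; det M1 = -494/81
M2 = [[0, E_t/2, G_s/2], [E_t/2, E, F], [G_s/2, F, G]] = [[0, -22/9, 1/9], [-22/9, 493/9, -22/9], [1/9, -22/9, 10/9]]; det M2 = -485/81
det M1 - det M2 = -1/9; K = -1/9 / (494/9)^2 = -9/244036


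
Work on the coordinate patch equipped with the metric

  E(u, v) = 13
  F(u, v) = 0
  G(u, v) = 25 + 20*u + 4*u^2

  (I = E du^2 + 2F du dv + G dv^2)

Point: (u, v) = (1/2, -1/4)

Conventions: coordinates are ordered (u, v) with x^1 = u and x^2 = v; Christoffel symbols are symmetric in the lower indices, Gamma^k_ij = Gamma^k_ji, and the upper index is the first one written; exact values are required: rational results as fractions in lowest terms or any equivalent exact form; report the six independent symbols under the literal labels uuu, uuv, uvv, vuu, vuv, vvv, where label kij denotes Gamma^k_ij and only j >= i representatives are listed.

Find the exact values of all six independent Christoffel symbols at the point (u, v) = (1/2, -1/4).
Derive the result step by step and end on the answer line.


E = 13, F = 0, G = 36 at the point
E_u = 0, E_v = 0, F_u = 0, F_v = 0, G_u = 24, G_v = 0
EG - F^2 = 468;  g^inv = (1/468) * [[36, 0], [0, 13]]
first-kind symbols [ij,l] = (1/2)(d_i g_jl + d_j g_il - d_l g_ij): [uu,u] = E_u/2 = 0, [uu,v] = F_u - E_v/2 = 0, [uv,u] = E_v/2 = 0, [uv,v] = G_u/2 = 12, [vv,u] = F_v - G_u/2 = -12, [vv,v] = G_v/2 = 0
Gamma^u_ij = (G*[ij,u] - F*[ij,v])/(EG - F^2), Gamma^v_ij = (E*[ij,v] - F*[ij,u])/(EG - F^2)

Answer: Gamma_uuu = 0, Gamma_uuv = 0, Gamma_uvv = -12/13, Gamma_vuu = 0, Gamma_vuv = 1/3, Gamma_vvv = 0


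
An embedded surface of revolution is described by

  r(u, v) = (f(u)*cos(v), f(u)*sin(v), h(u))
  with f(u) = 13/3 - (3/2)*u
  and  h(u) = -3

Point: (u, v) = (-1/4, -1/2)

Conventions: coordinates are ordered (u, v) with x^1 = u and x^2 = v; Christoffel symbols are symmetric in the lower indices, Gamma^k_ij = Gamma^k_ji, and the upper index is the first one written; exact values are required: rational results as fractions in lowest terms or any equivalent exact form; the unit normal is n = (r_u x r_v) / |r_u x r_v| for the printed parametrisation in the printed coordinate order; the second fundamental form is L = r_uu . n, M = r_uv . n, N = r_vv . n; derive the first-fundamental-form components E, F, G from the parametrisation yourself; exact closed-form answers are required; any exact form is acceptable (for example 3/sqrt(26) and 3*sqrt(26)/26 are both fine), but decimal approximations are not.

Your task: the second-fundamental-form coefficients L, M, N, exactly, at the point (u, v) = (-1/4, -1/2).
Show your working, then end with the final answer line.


f = 113/24, f' = -3/2, f'' = 0, h' = 0, h'' = 0
E = 9/4, F = 0, G = 12769/576; answer radicand W^2 = 9/4
unnormalised second-form numerators: l = 0, m = 0, n = 0; L = l/sqrt(9/4), and similarly M = m/sqrt(W^2), N = n/sqrt(W^2)

Answer: L = 0, M = 0, N = 0


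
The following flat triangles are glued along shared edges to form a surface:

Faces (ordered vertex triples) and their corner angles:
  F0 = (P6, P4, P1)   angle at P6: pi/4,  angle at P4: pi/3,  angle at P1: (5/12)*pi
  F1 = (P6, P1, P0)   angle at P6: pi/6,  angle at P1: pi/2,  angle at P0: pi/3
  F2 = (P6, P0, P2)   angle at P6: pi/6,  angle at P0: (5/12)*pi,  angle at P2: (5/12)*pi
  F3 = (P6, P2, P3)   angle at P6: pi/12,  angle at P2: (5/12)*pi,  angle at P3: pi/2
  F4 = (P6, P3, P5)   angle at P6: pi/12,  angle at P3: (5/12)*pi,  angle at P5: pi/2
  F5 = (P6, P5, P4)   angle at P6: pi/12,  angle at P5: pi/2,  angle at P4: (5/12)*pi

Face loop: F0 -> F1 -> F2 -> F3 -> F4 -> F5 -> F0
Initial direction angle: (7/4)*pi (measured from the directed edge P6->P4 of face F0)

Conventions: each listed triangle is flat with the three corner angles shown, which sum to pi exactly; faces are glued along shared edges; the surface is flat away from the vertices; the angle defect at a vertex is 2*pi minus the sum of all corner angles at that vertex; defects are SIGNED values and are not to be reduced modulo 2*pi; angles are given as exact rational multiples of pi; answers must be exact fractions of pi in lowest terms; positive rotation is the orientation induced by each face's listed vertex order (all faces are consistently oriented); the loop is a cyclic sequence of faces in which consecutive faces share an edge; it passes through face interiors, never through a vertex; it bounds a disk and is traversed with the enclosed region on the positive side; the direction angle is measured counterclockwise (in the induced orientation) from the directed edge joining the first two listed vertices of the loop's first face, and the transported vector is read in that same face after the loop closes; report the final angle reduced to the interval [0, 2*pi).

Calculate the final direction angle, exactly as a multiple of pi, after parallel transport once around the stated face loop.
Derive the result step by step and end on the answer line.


enclosed vertex P6: corner angles sum to (5/6)*pi, defect = 2*pi - (5/6)*pi = (7/6)*pi
transport around the loop rotates by the sum of enclosed defects; add to the initial angle mod 2*pi
final angle = (7/4)*pi + (7/6)*pi = (11/12)*pi (mod 2*pi)

Answer: final direction angle = (11/12)*pi


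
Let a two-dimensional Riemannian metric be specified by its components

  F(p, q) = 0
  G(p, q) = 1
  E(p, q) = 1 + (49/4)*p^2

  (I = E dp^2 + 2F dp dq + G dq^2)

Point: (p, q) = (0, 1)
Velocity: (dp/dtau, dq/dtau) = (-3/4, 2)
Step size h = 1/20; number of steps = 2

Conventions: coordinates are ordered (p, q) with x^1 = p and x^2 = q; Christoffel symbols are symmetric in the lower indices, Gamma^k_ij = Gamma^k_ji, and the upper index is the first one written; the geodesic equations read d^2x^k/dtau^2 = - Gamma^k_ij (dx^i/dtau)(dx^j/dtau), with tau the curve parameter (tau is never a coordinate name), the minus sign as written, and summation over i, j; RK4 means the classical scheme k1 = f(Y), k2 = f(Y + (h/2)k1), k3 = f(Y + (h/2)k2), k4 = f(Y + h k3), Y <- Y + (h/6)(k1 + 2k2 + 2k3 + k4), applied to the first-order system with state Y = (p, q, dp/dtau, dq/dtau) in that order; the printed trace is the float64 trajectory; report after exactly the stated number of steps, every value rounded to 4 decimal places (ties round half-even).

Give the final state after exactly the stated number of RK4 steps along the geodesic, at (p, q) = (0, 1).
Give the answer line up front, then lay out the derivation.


Answer: p = -0.0742, q = 1.2000, dp/dtau = -0.7259, dq/dtau = 2.0000

f(Y) = (dp/dtau, dq/dtau, -Gamma^p_ij Y'^i Y'^j, -Gamma^q_ij Y'^i Y'^j) with the Gammas evaluated at the stage position; h = 0.050000; intermediate values shown to 6 dp
step 0: p = 0.0000, q = 1.0000, dp/dtau = -0.7500, dq/dtau = 2.0000
step 1:
  k1: at (p, q) = (0.000000, 1.000000), (dp/dtau, dq/dtau) = (-0.750000, 2.000000); Gamma_ppp = 0.000000, Gamma_ppq = 0.000000, Gamma_pqq = 0.000000, Gamma_qpp = 0.000000, Gamma_qpq = 0.000000, Gamma_qqq = 0.000000; k1 = (-0.750000, 2.000000, 0.000000, 0.000000)
  k2: at (p, q) = (-0.018750, 1.050000), (dp/dtau, dq/dtau) = (-0.750000, 2.000000); Gamma_ppp = -0.228703, Gamma_ppq = 0.000000, Gamma_pqq = 0.000000, Gamma_qpp = 0.000000, Gamma_qpq = 0.000000, Gamma_qqq = 0.000000; k2 = (-0.750000, 2.000000, 0.128645, 0.000000)
  k3: at (p, q) = (-0.018750, 1.050000), (dp/dtau, dq/dtau) = (-0.746784, 2.000000); Gamma_ppp = -0.228703, Gamma_ppq = 0.000000, Gamma_pqq = 0.000000, Gamma_qpp = 0.000000, Gamma_qpq = 0.000000, Gamma_qqq = 0.000000; k3 = (-0.746784, 2.000000, 0.127544, 0.000000)
  k4: at (p, q) = (-0.037339, 1.100000), (dp/dtau, dq/dtau) = (-0.743623, 2.000000); Gamma_ppp = -0.449724, Gamma_ppq = 0.000000, Gamma_pqq = 0.000000, Gamma_qpp = 0.000000, Gamma_qpq = 0.000000, Gamma_qqq = 0.000000; k4 = (-0.743623, 2.000000, 0.248686, 0.000000)
  Y <- Y + (h/6)(k1 + 2k2 + 2k3 + k4): p = -0.0374, q = 1.1000, dp/dtau = -0.7437, dq/dtau = 2.0000
step 2:
  k1: at (p, q) = (-0.037393, 1.100000), (dp/dtau, dq/dtau) = (-0.743658, 2.000000); Gamma_ppp = -0.450353, Gamma_ppq = 0.000000, Gamma_pqq = 0.000000, Gamma_qpp = 0.000000, Gamma_qpq = 0.000000, Gamma_qqq = 0.000000; k1 = (-0.743658, 2.000000, 0.249058, 0.000000)
  k2: at (p, q) = (-0.055985, 1.150000), (dp/dtau, dq/dtau) = (-0.737431, 2.000000); Gamma_ppp = -0.660454, Gamma_ppq = 0.000000, Gamma_pqq = 0.000000, Gamma_qpp = 0.000000, Gamma_qpq = 0.000000, Gamma_qqq = 0.000000; k2 = (-0.737431, 2.000000, 0.359158, 0.000000)
  k3: at (p, q) = (-0.055829, 1.150000), (dp/dtau, dq/dtau) = (-0.734679, 2.000000); Gamma_ppp = -0.658753, Gamma_ppq = 0.000000, Gamma_pqq = 0.000000, Gamma_qpp = 0.000000, Gamma_qpq = 0.000000, Gamma_qqq = 0.000000; k3 = (-0.734679, 2.000000, 0.355564, 0.000000)
  k4: at (p, q) = (-0.074127, 1.200000), (dp/dtau, dq/dtau) = (-0.725880, 2.000000); Gamma_ppp = -0.850790, Gamma_ppq = 0.000000, Gamma_pqq = 0.000000, Gamma_qpp = 0.000000, Gamma_qpq = 0.000000, Gamma_qqq = 0.000000; k4 = (-0.725880, 2.000000, 0.448282, 0.000000)
  Y <- Y + (h/6)(k1 + 2k2 + 2k3 + k4): p = -0.0742, q = 1.2000, dp/dtau = -0.7259, dq/dtau = 2.0000


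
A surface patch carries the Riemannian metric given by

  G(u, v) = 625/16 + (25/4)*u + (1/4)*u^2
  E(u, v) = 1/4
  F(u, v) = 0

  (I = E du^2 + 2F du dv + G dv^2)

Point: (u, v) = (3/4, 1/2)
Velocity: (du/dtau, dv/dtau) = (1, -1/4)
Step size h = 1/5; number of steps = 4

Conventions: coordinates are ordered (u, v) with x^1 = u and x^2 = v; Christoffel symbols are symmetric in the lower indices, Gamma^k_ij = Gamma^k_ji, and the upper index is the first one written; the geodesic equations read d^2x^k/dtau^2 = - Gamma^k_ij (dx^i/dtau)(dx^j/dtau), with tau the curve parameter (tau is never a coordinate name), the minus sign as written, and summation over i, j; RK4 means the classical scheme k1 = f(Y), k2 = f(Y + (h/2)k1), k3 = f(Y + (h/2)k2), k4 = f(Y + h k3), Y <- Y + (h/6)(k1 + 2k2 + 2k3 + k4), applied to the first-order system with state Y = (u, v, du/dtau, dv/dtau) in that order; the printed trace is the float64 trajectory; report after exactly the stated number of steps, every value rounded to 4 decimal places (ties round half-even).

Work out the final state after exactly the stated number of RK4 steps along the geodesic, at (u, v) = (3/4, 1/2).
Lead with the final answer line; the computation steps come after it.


Answer: u = 1.7977, v = 0.3136, du/dtau = 1.5966, dv/dtau = -0.2147

f(Y) = (du/dtau, dv/dtau, -Gamma^u_ij Y'^i Y'^j, -Gamma^v_ij Y'^i Y'^j) with the Gammas evaluated at the stage position; h = 0.200000; intermediate values shown to 6 dp
step 0: u = 0.7500, v = 0.5000, du/dtau = 1.0000, dv/dtau = -0.2500
step 1:
  k1: at (u, v) = (0.750000, 0.500000), (du/dtau, dv/dtau) = (1.000000, -0.250000); Gamma_uuu = 0.000000, Gamma_uuv = 0.000000, Gamma_uvv = -13.250000, Gamma_vuu = 0.000000, Gamma_vuv = 0.075472, Gamma_vvv = 0.000000; k1 = (1.000000, -0.250000, 0.828125, 0.037736)
  k2: at (u, v) = (0.850000, 0.475000), (du/dtau, dv/dtau) = (1.082812, -0.246226); Gamma_uuu = 0.000000, Gamma_uuv = 0.000000, Gamma_uvv = -13.350000, Gamma_vuu = 0.000000, Gamma_vuv = 0.074906, Gamma_vvv = 0.000000; k2 = (1.082812, -0.246226, 0.809376, 0.039943)
  k3: at (u, v) = (0.858281, 0.475377), (du/dtau, dv/dtau) = (1.080938, -0.246006); Gamma_uuu = 0.000000, Gamma_uuv = 0.000000, Gamma_uvv = -13.358281, Gamma_vuu = 0.000000, Gamma_vuv = 0.074860, Gamma_vvv = 0.000000; k3 = (1.080938, -0.246006, 0.808427, 0.039813)
  k4: at (u, v) = (0.966188, 0.450799), (du/dtau, dv/dtau) = (1.161685, -0.242037); Gamma_uuu = 0.000000, Gamma_uuv = 0.000000, Gamma_uvv = -13.466188, Gamma_vuu = 0.000000, Gamma_vuv = 0.074260, Gamma_vvv = 0.000000; k4 = (1.161685, -0.242037, 0.788878, 0.041760)
  Y <- Y + (h/6)(k1 + 2k2 + 2k3 + k4): u = 0.9663, v = 0.4508, du/dtau = 1.1618, dv/dtau = -0.2420
step 2:
  k1: at (u, v) = (0.966306, 0.450783), (du/dtau, dv/dtau) = (1.161754, -0.242033); Gamma_uuu = 0.000000, Gamma_uuv = 0.000000, Gamma_uvv = -13.466306, Gamma_vuu = 0.000000, Gamma_vuv = 0.074259, Gamma_vvv = 0.000000; k1 = (1.161754, -0.242033, 0.788857, 0.041761)
  k2: at (u, v) = (1.082482, 0.426580), (du/dtau, dv/dtau) = (1.240639, -0.237857); Gamma_uuu = 0.000000, Gamma_uuv = 0.000000, Gamma_uvv = -13.582482, Gamma_vuu = 0.000000, Gamma_vuv = 0.073624, Gamma_vvv = 0.000000; k2 = (1.240639, -0.237857, 0.768442, 0.043452)
  k3: at (u, v) = (1.090370, 0.426998), (du/dtau, dv/dtau) = (1.238598, -0.237688); Gamma_uuu = 0.000000, Gamma_uuv = 0.000000, Gamma_uvv = -13.590370, Gamma_vuu = 0.000000, Gamma_vuv = 0.073582, Gamma_vvv = 0.000000; k3 = (1.238598, -0.237688, 0.767795, 0.043325)
  k4: at (u, v) = (1.214026, 0.403246), (du/dtau, dv/dtau) = (1.315313, -0.233368); Gamma_uuu = 0.000000, Gamma_uuv = 0.000000, Gamma_uvv = -13.714026, Gamma_vuu = 0.000000, Gamma_vuv = 0.072918, Gamma_vvv = 0.000000; k4 = (1.315313, -0.233368, 0.746875, 0.044765)
  Y <- Y + (h/6)(k1 + 2k2 + 2k3 + k4): u = 1.2142, v = 0.4032, du/dtau = 1.3154, dv/dtau = -0.2334
step 3:
  k1: at (u, v) = (1.214158, 0.403234), (du/dtau, dv/dtau) = (1.315361, -0.233364); Gamma_uuu = 0.000000, Gamma_uuv = 0.000000, Gamma_uvv = -13.714158, Gamma_vuu = 0.000000, Gamma_vuv = 0.072917, Gamma_vvv = 0.000000; k1 = (1.315361, -0.233364, 0.746855, 0.044765)
  k2: at (u, v) = (1.345694, 0.379897), (du/dtau, dv/dtau) = (1.390046, -0.228887); Gamma_uuu = 0.000000, Gamma_uuv = 0.000000, Gamma_uvv = -13.845694, Gamma_vuu = 0.000000, Gamma_vuv = 0.072225, Gamma_vvv = 0.000000; k2 = (1.390046, -0.228887, 0.725367, 0.045959)
  k3: at (u, v) = (1.353162, 0.380345), (du/dtau, dv/dtau) = (1.387897, -0.228768); Gamma_uuu = 0.000000, Gamma_uuv = 0.000000, Gamma_uvv = -13.853162, Gamma_vuu = 0.000000, Gamma_vuv = 0.072186, Gamma_vvv = 0.000000; k3 = (1.387897, -0.228768, 0.725002, 0.045839)
  k4: at (u, v) = (1.491737, 0.357480), (du/dtau, dv/dtau) = (1.460361, -0.224196); Gamma_uuu = 0.000000, Gamma_uuv = 0.000000, Gamma_uvv = -13.991737, Gamma_vuu = 0.000000, Gamma_vuv = 0.071471, Gamma_vvv = 0.000000; k4 = (1.460361, -0.224196, 0.703279, 0.046800)
  Y <- Y + (h/6)(k1 + 2k2 + 2k3 + k4): u = 1.4919, v = 0.3575, du/dtau = 1.4604, dv/dtau = -0.2242
step 4:
  k1: at (u, v) = (1.491878, 0.357471), (du/dtau, dv/dtau) = (1.460390, -0.224192); Gamma_uuu = 0.000000, Gamma_uuv = 0.000000, Gamma_uvv = -13.991878, Gamma_vuu = 0.000000, Gamma_vuv = 0.071470, Gamma_vvv = 0.000000; k1 = (1.460390, -0.224192, 0.703259, 0.046800)
  k2: at (u, v) = (1.637917, 0.335052), (du/dtau, dv/dtau) = (1.530716, -0.219512); Gamma_uuu = 0.000000, Gamma_uuv = 0.000000, Gamma_uvv = -14.137917, Gamma_vuu = 0.000000, Gamma_vuv = 0.070732, Gamma_vvv = 0.000000; k2 = (1.530716, -0.219512, 0.681242, 0.047533)
  k3: at (u, v) = (1.644949, 0.335520), (du/dtau, dv/dtau) = (1.528514, -0.219438); Gamma_uuu = 0.000000, Gamma_uuv = 0.000000, Gamma_uvv = -14.144949, Gamma_vuu = 0.000000, Gamma_vuv = 0.070697, Gamma_vvv = 0.000000; k3 = (1.528514, -0.219438, 0.681125, 0.047425)
  k4: at (u, v) = (1.797581, 0.313584), (du/dtau, dv/dtau) = (1.596615, -0.214707); Gamma_uuu = 0.000000, Gamma_uuv = 0.000000, Gamma_uvv = -14.297581, Gamma_vuu = 0.000000, Gamma_vuv = 0.069942, Gamma_vvv = 0.000000; k4 = (1.596615, -0.214707, 0.659104, 0.047953)
  Y <- Y + (h/6)(k1 + 2k2 + 2k3 + k4): u = 1.7977, v = 0.3136, du/dtau = 1.5966, dv/dtau = -0.2147


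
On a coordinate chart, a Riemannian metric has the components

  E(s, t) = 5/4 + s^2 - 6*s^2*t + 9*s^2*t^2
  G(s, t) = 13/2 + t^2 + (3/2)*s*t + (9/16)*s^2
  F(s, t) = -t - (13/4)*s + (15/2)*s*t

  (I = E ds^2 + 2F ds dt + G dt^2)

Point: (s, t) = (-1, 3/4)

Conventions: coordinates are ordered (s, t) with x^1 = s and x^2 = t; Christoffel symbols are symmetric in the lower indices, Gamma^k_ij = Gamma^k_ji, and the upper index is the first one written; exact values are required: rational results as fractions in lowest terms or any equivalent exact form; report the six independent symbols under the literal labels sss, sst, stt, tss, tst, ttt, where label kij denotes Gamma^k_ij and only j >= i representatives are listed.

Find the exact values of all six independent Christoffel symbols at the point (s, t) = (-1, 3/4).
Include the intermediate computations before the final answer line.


E = 45/16, F = -25/8, G = 13/2 at the point
E_s = -25/8, E_t = 15/2, F_s = 19/8, F_t = -17/2, G_s = 0, G_t = 0
EG - F^2 = 545/64;  g^inv = (64/545) * [[13/2, 25/8], [25/8, 45/16]]
first-kind symbols [ij,l] = (1/2)(d_i g_jl + d_j g_il - d_l g_ij): [ss,s] = E_s/2 = -25/16, [ss,t] = F_s - E_t/2 = -11/8, [st,s] = E_t/2 = 15/4, [st,t] = G_s/2 = 0, [tt,s] = F_t - G_s/2 = -17/2, [tt,t] = G_t/2 = 0
Gamma^s_ij = (G*[ij,s] - F*[ij,t])/(EG - F^2), Gamma^t_ij = (E*[ij,t] - F*[ij,s])/(EG - F^2)

Answer: Gamma_sss = -185/109, Gamma_sst = 312/109, Gamma_stt = -3536/545, Gamma_tss = -112/109, Gamma_tst = 150/109, Gamma_ttt = -340/109


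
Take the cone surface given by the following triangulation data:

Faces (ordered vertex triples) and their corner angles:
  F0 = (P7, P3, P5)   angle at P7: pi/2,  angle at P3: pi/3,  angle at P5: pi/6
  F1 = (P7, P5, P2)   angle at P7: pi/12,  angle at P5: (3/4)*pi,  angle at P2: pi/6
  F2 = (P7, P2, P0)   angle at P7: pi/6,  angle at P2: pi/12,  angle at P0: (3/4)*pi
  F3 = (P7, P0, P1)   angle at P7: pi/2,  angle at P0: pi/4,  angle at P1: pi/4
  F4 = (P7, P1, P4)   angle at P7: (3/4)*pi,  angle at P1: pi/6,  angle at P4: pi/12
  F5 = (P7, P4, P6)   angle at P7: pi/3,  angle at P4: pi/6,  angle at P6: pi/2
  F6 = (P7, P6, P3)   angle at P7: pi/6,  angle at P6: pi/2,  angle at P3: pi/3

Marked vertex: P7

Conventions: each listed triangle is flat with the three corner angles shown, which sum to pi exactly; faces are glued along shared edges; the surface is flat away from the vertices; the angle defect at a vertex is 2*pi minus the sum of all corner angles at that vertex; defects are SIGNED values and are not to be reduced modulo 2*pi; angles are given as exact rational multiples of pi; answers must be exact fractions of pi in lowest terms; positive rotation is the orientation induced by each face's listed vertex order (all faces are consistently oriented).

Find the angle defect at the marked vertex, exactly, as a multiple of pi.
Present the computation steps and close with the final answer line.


Sum of corner angles at P7: (5/2)*pi
defect = 2*pi - (5/2)*pi

Answer: defect(P7) = -pi/2


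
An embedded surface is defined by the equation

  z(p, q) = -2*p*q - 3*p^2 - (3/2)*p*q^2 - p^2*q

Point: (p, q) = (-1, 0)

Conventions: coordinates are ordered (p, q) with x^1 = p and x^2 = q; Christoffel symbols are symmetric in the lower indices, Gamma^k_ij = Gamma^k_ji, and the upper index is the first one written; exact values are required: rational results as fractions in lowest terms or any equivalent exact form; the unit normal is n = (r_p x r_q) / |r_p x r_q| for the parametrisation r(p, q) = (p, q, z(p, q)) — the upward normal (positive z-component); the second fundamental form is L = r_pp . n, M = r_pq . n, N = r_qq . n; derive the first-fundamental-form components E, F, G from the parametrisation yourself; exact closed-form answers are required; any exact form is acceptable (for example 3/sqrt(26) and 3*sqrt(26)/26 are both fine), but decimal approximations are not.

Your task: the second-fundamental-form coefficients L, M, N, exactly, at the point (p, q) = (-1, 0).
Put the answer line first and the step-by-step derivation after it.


Answer: L = -3*sqrt(38)/19, M = 0, N = 3*sqrt(38)/38

z_p = 6, z_q = 1, z_pp = -6, z_pq = 0, z_qq = 3
E = 37, F = 6, G = 2; answer radicand W^2 = 38
unnormalised second-form numerators: l = -6, m = 0, n = 3; L = l/sqrt(38), and similarly M = m/sqrt(W^2), N = n/sqrt(W^2)


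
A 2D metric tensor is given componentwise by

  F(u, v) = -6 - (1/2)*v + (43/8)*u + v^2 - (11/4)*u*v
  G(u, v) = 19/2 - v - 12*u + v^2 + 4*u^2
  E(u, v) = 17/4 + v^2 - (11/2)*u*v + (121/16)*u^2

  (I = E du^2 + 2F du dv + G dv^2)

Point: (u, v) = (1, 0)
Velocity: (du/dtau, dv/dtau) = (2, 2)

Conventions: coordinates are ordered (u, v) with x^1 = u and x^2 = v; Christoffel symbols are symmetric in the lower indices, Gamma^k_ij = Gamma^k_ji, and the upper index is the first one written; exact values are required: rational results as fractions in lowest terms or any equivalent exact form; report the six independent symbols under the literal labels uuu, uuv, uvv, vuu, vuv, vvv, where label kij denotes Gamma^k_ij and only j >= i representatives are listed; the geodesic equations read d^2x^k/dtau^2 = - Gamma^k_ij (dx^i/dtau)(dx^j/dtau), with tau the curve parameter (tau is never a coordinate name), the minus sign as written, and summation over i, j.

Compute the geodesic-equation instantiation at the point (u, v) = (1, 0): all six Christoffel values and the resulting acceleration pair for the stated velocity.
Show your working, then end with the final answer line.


E = 189/16, F = -5/8, G = 3/2 at the point
E_u = 121/8, E_v = -11/2, F_u = 43/8, F_v = -13/4, G_u = -4, G_v = -1
EG - F^2 = 1109/64;  g^inv = (64/1109) * [[3/2, 5/8], [5/8, 189/16]]
first-kind symbols [ij,l] = (1/2)(d_i g_jl + d_j g_il - d_l g_ij): [uu,u] = E_u/2 = 121/16, [uu,v] = F_u - E_v/2 = 65/8, [uv,u] = E_v/2 = -11/4, [uv,v] = G_u/2 = -2, [vv,u] = F_v - G_u/2 = -5/4, [vv,v] = G_v/2 = -1/2
Gamma^u_ij = (G*[ij,u] - F*[ij,v])/(EG - F^2), Gamma^v_ij = (E*[ij,v] - F*[ij,u])/(EG - F^2)
Gamma_uuu = 1051/1109, Gamma_uuv = -344/1109, Gamma_uvv = -140/1109, Gamma_vuu = 6445/1109, Gamma_vuv = -1622/1109, Gamma_vvv = -428/1109
d^2u/dtau^2 = -(Gamma_uuu*(2)^2 + 2*Gamma_uuv*(2)*(2) + Gamma_uvv*(2)^2) = -892/1109
d^2v/dtau^2 = -(Gamma_vuu*(2)^2 + 2*Gamma_vuv*(2)*(2) + Gamma_vvv*(2)^2) = -11092/1109

Answer: Gamma_uuu = 1051/1109, Gamma_uuv = -344/1109, Gamma_uvv = -140/1109, Gamma_vuu = 6445/1109, Gamma_vuv = -1622/1109, Gamma_vvv = -428/1109; accelerations (d^2u/dtau^2, d^2v/dtau^2) = (-892/1109, -11092/1109)


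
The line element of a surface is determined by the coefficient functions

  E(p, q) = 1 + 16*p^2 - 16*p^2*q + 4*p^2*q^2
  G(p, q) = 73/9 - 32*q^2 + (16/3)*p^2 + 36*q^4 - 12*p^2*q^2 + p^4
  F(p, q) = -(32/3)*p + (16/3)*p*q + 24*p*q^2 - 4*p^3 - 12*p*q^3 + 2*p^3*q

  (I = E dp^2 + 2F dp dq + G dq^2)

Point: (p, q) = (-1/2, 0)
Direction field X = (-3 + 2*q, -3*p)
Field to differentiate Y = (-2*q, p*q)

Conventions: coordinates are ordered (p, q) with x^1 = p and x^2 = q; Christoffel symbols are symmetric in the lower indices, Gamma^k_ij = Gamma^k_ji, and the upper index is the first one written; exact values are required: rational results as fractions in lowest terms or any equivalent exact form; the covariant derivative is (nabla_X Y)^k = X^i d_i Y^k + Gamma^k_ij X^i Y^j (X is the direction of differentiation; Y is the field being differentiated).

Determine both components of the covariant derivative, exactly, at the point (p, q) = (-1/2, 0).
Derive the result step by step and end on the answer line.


E = 5, F = 35/6, G = 1369/144 at the point
E_p = -16, E_q = -4, F_p = -41/3, F_q = -35/12, G_p = -35/6, G_q = 0
EG - F^2 = 1945/144;  g^inv = (144/1945) * [[1369/144, -35/6], [-35/6, 5]]
first-kind symbols [ij,l] = (1/2)(d_i g_jl + d_j g_il - d_l g_ij): [pp,p] = E_p/2 = -8, [pp,q] = F_p - E_q/2 = -35/3, [pq,p] = E_q/2 = -2, [pq,q] = G_p/2 = -35/12, [qq,p] = F_q - G_p/2 = 0, [qq,q] = G_q/2 = 0
Gamma^p_ij = (G*[ij,p] - F*[ij,q])/(EG - F^2), Gamma^q_ij = (E*[ij,q] - F*[ij,p])/(EG - F^2)
Gamma_ppp = -1152/1945, Gamma_ppq = -288/1945, Gamma_pqq = 0, Gamma_qpp = -336/389, Gamma_qpq = -84/389, Gamma_qqq = 0
X = (-3, 3/2), Y = (0, 0) at the point

Answer: (nabla_X Y)^p = -3, (nabla_X Y)^q = -3/4


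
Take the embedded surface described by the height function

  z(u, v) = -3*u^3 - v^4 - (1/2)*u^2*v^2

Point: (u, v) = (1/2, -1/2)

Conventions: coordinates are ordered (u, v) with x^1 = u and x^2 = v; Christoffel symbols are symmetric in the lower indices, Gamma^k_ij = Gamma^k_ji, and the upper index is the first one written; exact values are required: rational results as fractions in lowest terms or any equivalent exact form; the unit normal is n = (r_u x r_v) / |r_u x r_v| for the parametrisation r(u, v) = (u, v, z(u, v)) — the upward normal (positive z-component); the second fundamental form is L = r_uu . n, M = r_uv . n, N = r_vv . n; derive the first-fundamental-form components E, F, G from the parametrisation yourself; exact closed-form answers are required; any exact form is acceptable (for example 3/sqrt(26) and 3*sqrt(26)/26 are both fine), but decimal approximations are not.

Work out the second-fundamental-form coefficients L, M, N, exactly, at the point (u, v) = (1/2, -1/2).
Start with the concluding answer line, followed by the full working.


Answer: L = -37*sqrt(2)/15, M = 2*sqrt(2)/15, N = -13*sqrt(2)/15

z_u = -19/8, z_v = 5/8, z_uu = -37/4, z_uv = 1/2, z_vv = -13/4
E = 425/64, F = -95/64, G = 89/64; answer radicand W^2 = 225/32
unnormalised second-form numerators: l = -37/4, m = 1/2, n = -13/4; L = l/sqrt(225/32), and similarly M = m/sqrt(W^2), N = n/sqrt(W^2)
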